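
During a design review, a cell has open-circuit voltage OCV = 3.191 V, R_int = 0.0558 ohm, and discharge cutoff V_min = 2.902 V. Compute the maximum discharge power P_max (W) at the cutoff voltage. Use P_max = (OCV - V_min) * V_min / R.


dV = OCV - V_min = 0.289 V (so I_max = dV / R)
P_max = dV * V_min / R = 0.289 * 2.902 / 0.0558 = 15.03 W

15.03 W


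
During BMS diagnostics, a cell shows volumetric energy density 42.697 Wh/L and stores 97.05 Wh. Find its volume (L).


V = E / ED = 97.05 / 42.697 = 2.273 L

2.273 L


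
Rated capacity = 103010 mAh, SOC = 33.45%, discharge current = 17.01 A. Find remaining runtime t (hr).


Convert: C_total = 103010 mAh = 103.01 Ah
Step 1: remaining = SOC/100 * C_total = 33.45/100 * 103.01 = 34.457 Ah
Step 2: t = remaining / I = 34.457 / 17.01 = 2.026 hr

2.026 hr


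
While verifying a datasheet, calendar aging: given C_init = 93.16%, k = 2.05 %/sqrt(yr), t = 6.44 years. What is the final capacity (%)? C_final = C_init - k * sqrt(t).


Step 1: sqrt(6.44 yr) = 2.5377
Step 2: drop = 2.05 * 2.5377 = 5.2023
Step 3: C_final = 93.16 - 5.2023 = 87.96%

87.96%


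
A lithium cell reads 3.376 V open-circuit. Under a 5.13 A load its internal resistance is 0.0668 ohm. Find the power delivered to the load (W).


Step 1: V_terminal = OCV - I*R = 3.376 - 5.13 * 0.0668 = 3.0333 V
Step 2: P_out = V_terminal * I = 3.0333 * 5.13 = 15.56 W

15.56 W


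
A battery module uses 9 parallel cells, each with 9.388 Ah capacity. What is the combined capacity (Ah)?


C_total = 9 * 9.388 = 84.492 Ah

84.492 Ah


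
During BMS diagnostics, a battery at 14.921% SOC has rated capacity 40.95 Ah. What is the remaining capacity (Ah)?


remaining = SOC / 100 * total = 14.921 / 100 * 40.95 = 6.110 Ah

6.110 Ah


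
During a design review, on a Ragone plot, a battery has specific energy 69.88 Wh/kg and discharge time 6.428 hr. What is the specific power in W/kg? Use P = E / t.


Specific power = 69.88 Wh/kg / 6.428 hr = 10.87 W/kg

10.87 W/kg


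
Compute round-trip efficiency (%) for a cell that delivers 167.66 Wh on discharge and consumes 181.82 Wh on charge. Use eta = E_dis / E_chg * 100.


eta_e = E_dis / E_chg * 100 = 167.66 / 181.82 * 100 = 92.21%

92.21%


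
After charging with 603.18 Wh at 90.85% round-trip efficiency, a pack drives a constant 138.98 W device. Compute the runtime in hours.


Step 1: E_discharge = eta/100 * E_charge = 90.85/100 * 603.18 = 547.99 Wh
Step 2: t = E_discharge / P = 547.99 / 138.98 = 3.943 hr

3.943 hr


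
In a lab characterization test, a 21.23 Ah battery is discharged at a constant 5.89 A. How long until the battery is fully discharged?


Runtime = 21.23 Ah / 5.89 A = 3.604 hr

3.604 hr


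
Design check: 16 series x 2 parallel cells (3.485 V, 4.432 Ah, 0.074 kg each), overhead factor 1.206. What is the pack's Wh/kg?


Step 1: V_pack = 16 * 3.485 = 55.76 V
Step 2: C_pack = 2 * 4.432 = 8.864 Ah
Step 3: E_pack = V_pack * C_pack = 55.76 * 8.864 = 494.26 Wh
Step 4: m_pack = 16 * 2 * 0.074 * 1.206 = 2.8558 kg
Step 5: ED = E_pack / m_pack = 494.26 / 2.8558 = 173.1 Wh/kg

173.1 Wh/kg


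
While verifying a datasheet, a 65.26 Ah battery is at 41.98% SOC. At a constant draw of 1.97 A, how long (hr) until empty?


Step 1: remaining = SOC/100 * C_total = 41.98/100 * 65.26 = 27.396 Ah
Step 2: t = remaining / I = 27.396 / 1.97 = 13.91 hr

13.91 hr


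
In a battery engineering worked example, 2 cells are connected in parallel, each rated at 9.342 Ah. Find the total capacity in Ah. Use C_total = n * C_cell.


Parallel capacities add: 2 * 9.342 Ah = 18.684 Ah

18.684 Ah


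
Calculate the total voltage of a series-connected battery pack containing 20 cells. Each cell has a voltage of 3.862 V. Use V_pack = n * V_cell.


With 20 cells in series at 3.862 V each, V_pack = 77.24 V

77.24 V


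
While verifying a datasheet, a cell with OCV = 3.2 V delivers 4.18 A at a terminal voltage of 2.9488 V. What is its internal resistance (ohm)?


R = (OCV - V) / I = (3.2 - 2.9488) / 4.18 = 0.06010 ohm

0.06010 ohm


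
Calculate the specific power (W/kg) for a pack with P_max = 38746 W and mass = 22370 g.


Convert: m = 22370 g = 22.37 kg
Specific power = 38746 W / 22.37 kg = 1732 W/kg

1732 W/kg


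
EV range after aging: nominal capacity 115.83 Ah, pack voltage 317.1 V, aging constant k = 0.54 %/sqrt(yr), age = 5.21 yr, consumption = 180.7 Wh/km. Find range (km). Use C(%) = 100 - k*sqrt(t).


Step 1: capacity retention = 100 - 0.54 * sqrt(5.21) = 100 - 0.54 * 2.2825 = 98.767%
Step 2: C_now = 115.83 * 98.767/100 = 114.4 Ah
Step 3: E_pack = V * C_now = 317.1 * 114.4 = 36276 Wh
Step 4: range = E_pack / consumption = 36276 / 180.7 = 200.8 km

200.8 km


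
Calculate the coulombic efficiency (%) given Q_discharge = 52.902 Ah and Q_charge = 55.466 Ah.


eta_c = Q_dis / Q_chg * 100 = 52.902 / 55.466 * 100 = 95.38%

95.38%


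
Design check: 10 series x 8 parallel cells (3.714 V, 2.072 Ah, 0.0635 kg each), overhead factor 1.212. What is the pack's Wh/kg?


Step 1: V_pack = 10 * 3.714 = 37.14 V
Step 2: C_pack = 8 * 2.072 = 16.576 Ah
Step 3: E_pack = V_pack * C_pack = 37.14 * 16.576 = 615.63 Wh
Step 4: m_pack = 10 * 8 * 0.0635 * 1.212 = 6.157 kg
Step 5: ED = E_pack / m_pack = 615.63 / 6.157 = 99.99 Wh/kg

99.99 Wh/kg


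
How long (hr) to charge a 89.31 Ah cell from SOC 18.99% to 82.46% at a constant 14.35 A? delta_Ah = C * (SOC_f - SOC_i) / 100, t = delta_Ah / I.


delta_Ah = 89.31 * (82.46 - 18.99) / 100 = 56.685 Ah
t = delta_Ah / I = 56.685 / 14.35 = 3.950 hr

3.950 hr


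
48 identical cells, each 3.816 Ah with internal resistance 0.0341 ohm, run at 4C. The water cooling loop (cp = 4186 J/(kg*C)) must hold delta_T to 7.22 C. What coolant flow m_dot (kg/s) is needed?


Step 1: I = 4 * 3.816 = 15.264 A
Step 2: Q_cell = I^2 * R = 15.264^2 * 0.0341 = 7.9449 W
Step 3: Q_total = 48 * 7.9449 = 381.36 W
Step 4: m_dot = Q_total / (cp * dT) = 381.36 / (4186 * 7.22) = 0.01262 kg/s

0.01262 kg/s


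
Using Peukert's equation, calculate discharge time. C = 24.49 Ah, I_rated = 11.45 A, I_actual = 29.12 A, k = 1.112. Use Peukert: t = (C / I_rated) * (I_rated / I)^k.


Step 1: t_rated = C / I_rated = 24.49 / 11.45 = 2.1389 hr
Step 2: ratio = 11.45 / 29.12 = 0.3932
Step 3: ratio^k = 0.3932^1.112 = 0.35417
Step 4: t = t_rated * ratio^k = 2.1389 * 0.35417 = 0.7575 hr

0.7575 hr


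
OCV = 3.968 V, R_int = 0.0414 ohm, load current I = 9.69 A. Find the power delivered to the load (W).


Step 1: V_terminal = OCV - I*R = 3.968 - 9.69 * 0.0414 = 3.5668 V
Step 2: P_out = V_terminal * I = 3.5668 * 9.69 = 34.56 W

34.56 W


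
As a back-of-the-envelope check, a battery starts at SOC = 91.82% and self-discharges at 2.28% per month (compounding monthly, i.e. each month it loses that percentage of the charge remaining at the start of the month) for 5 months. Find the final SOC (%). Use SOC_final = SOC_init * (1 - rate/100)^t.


Monthly retention factor = 1 - 2.28/100 = 0.9772
Over 5 months: factor^5 = 0.89108
SOC_final = 91.82 * 0.89108 = 81.82%

81.82%


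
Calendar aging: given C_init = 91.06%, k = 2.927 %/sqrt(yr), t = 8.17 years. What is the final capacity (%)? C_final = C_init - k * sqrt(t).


Step 1: sqrt(8.17 yr) = 2.8583
Step 2: drop = 2.927 * 2.8583 = 8.3662
Step 3: C_final = 91.06 - 8.3662 = 82.69%

82.69%


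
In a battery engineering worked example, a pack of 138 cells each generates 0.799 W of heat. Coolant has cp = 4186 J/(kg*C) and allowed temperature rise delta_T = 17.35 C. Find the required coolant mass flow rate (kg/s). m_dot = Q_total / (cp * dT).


Step 1: Total heat Q = 138 * 0.799 W = 110.26 W
Step 2: denom = cp * dT = 4186 * 17.35 = 72627
Step 3: m_dot = 110.26 / 72627 = 0.001518 kg/s

0.001518 kg/s


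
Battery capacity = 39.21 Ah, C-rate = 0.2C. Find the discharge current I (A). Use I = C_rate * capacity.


I = C_rate * capacity = 0.2 * 39.21 = 7.842 A

7.842 A


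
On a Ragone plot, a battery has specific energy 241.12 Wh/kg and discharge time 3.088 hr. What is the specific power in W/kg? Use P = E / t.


Specific power = 241.12 Wh/kg / 3.088 hr = 78.08 W/kg

78.08 W/kg


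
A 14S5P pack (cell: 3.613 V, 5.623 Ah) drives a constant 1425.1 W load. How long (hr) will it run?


Step 1: E_pack = Ns * V_cell * Np * C_cell = 14 * 3.613 * 5 * 5.623 = 1422.1 Wh
Step 2: t = E_pack / P = 1422.1 / 1425.1 = 0.9979 hr

0.9979 hr


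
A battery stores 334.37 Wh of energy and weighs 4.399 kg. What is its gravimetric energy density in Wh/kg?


Specific energy = 334.37 Wh / 4.399 kg = 76.01 Wh/kg

76.01 Wh/kg


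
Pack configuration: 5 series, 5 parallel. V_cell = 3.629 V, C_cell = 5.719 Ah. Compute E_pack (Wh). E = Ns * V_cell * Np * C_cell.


E = Ns * Vcell * Np * Ccell = 5 * 3.629 * 5 * 5.719 = 518.9 Wh

518.9 Wh


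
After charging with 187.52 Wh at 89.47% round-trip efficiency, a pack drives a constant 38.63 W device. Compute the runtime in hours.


Step 1: E_discharge = eta/100 * E_charge = 89.47/100 * 187.52 = 167.77 Wh
Step 2: t = E_discharge / P = 167.77 / 38.63 = 4.343 hr

4.343 hr


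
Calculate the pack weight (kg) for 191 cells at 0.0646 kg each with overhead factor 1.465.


Cell mass sum = 191 * 0.0646 = 12.339 kg
With overhead 1.465: m_pack = 12.339 * 1.465 = 18.08 kg

18.08 kg


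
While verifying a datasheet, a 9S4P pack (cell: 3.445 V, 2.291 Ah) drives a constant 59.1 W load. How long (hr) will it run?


Step 1: E_pack = Ns * V_cell * Np * C_cell = 9 * 3.445 * 4 * 2.291 = 284.13 Wh
Step 2: t = E_pack / P = 284.13 / 59.1 = 4.808 hr

4.808 hr


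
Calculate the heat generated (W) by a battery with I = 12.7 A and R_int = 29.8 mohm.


Convert: R = 29.8 mohm = 0.0298 ohm
I^2 = 161.29
Q = 161.29 * 0.0298 = 4.806 W

4.806 W


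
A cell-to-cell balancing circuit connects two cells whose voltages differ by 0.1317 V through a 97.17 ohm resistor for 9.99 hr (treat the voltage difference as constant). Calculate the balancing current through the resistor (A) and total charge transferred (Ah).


I_bal = dV / R = 0.1317 / 97.17 = 0.0013554 A
Q = I_bal * t = 0.0013554 * 9.99 = 0.01354 Ah

I=0.0013554 A, Q=0.01354 Ah


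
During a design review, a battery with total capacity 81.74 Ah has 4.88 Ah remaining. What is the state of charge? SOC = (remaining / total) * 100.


SOC% = 4.88 / 81.74 * 100 = 5.970%

5.970%


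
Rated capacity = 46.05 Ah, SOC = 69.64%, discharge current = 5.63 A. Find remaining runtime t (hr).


Step 1: remaining = SOC/100 * C_total = 69.64/100 * 46.05 = 32.069 Ah
Step 2: t = remaining / I = 32.069 / 5.63 = 5.696 hr

5.696 hr


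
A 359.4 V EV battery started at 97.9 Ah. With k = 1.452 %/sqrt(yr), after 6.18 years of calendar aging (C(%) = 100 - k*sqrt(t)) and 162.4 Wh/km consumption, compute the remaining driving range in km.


Step 1: capacity retention = 100 - 1.452 * sqrt(6.18) = 100 - 1.452 * 2.486 = 96.39%
Step 2: C_now = 97.9 * 96.39/100 = 94.366 Ah
Step 3: E_pack = V * C_now = 359.4 * 94.366 = 33915 Wh
Step 4: range = E_pack / consumption = 33915 / 162.4 = 208.8 km

208.8 km


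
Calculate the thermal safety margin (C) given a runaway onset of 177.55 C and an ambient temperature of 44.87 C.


margin = T_onset - T_ambient = 177.55 - 44.87 = 132.68 C

132.68 C


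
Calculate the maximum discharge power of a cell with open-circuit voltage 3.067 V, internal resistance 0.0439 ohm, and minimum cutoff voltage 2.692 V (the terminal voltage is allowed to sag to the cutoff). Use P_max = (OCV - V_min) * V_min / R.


P_max = (OCV - V_min) * V_min / R = (3.067 - 2.692) * 2.692 / 0.0439 = 0.375 * 2.692 / 0.0439 = 23.00 W

23.00 W


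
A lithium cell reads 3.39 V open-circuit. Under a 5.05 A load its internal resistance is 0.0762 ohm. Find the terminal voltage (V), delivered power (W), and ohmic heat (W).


Step 1: V_terminal = OCV - I*R = 3.39 - 5.05 * 0.0762 = 3.0052 V
Step 2: P_out = V_terminal * I = 3.0052 * 5.05 = 15.18 W
Step 3: Q = I^2 * R = 5.05^2 * 0.0762 = 1.943 W

V=3.0052 V, P=15.18 W, Q=1.943 W


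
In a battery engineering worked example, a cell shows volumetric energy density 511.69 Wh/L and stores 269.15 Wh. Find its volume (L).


V = E / ED = 269.15 / 511.69 = 0.5260 L

0.5260 L


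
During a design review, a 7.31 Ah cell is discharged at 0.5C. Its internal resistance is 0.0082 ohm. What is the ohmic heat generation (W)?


Step 1: I = C_rate * capacity = 0.5 * 7.31 = 3.655 A
Step 2: Q = I^2 * R = 3.655^2 * 0.0082 = 13.359 * 0.0082 = 0.1095 W

0.1095 W


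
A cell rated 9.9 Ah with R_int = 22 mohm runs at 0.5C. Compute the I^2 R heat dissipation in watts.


Convert: R = 22 mohm = 0.022 ohm
Step 1: I = C_rate * capacity = 0.5 * 9.9 = 4.95 A
Step 2: Q = I^2 * R = 4.95^2 * 0.022 = 24.503 * 0.022 = 0.5391 W

0.5391 W


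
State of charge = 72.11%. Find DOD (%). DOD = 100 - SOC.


DOD = 100 - SOC = 100 - 72.11 = 27.89%

27.89%


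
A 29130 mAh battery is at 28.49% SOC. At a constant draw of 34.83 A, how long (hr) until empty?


Convert: C_total = 29130 mAh = 29.13 Ah
Step 1: remaining = SOC/100 * C_total = 28.49/100 * 29.13 = 8.2991 Ah
Step 2: t = remaining / I = 8.2991 / 34.83 = 0.2383 hr

0.2383 hr


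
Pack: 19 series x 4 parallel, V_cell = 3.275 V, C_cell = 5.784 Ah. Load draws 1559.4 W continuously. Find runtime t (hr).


Step 1: E_pack = Ns * V_cell * Np * C_cell = 19 * 3.275 * 4 * 5.784 = 1439.6 Wh
Step 2: t = E_pack / P = 1439.6 / 1559.4 = 0.9232 hr

0.9232 hr


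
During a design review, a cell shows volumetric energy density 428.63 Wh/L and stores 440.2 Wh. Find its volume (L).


V = E / ED = 440.2 / 428.63 = 1.027 L

1.027 L


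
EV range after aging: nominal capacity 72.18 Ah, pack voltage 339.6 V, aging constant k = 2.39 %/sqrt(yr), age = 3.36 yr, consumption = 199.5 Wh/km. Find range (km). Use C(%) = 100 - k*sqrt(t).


Step 1: capacity retention = 100 - 2.39 * sqrt(3.36) = 100 - 2.39 * 1.833 = 95.619%
Step 2: C_now = 72.18 * 95.619/100 = 69.018 Ah
Step 3: E_pack = V * C_now = 339.6 * 69.018 = 23439 Wh
Step 4: range = E_pack / consumption = 23439 / 199.5 = 117.5 km

117.5 km


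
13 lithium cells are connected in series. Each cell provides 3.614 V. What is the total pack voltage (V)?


Series voltages add: 13 * 3.614 V = 46.982 V

46.982 V


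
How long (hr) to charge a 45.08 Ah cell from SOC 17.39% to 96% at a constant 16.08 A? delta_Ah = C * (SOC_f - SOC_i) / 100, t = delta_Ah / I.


delta_Ah = 45.08 * (96 - 17.39) / 100 = 35.437 Ah
t = delta_Ah / I = 35.437 / 16.08 = 2.204 hr

2.204 hr


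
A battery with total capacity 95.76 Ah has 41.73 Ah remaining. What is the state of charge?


SOC% = 41.73 / 95.76 * 100 = 43.58%

43.58%


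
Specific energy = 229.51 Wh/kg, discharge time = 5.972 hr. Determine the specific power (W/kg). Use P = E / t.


P_specific = E / t = 229.51 / 5.972 = 38.43 W/kg

38.43 W/kg


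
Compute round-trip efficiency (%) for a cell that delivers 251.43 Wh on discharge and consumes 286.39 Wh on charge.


eta_e = E_dis / E_chg * 100 = 251.43 / 286.39 * 100 = 87.79%

87.79%


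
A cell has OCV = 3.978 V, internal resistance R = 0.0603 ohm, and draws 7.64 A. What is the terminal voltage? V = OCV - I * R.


V = OCV - I*R = 3.978 - 7.64 * 0.0603 = 3.517 V

3.517 V


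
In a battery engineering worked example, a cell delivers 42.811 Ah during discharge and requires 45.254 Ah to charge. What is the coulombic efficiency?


Coulombic efficiency = 42.811/45.254 * 100% = 94.60%

94.60%


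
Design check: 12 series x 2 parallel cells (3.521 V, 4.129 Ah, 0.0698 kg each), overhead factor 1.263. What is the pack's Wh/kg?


Step 1: V_pack = 12 * 3.521 = 42.252 V
Step 2: C_pack = 2 * 4.129 = 8.258 Ah
Step 3: E_pack = V_pack * C_pack = 42.252 * 8.258 = 348.92 Wh
Step 4: m_pack = 12 * 2 * 0.0698 * 1.263 = 2.1158 kg
Step 5: ED = E_pack / m_pack = 348.92 / 2.1158 = 164.9 Wh/kg

164.9 Wh/kg


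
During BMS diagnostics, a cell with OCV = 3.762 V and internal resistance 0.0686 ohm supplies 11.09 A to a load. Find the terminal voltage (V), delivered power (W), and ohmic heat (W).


Step 1: V_terminal = OCV - I*R = 3.762 - 11.09 * 0.0686 = 3.0012 V
Step 2: P_out = V_terminal * I = 3.0012 * 11.09 = 33.28 W
Step 3: Q = I^2 * R = 11.09^2 * 0.0686 = 8.437 W

V=3.0012 V, P=33.28 W, Q=8.437 W


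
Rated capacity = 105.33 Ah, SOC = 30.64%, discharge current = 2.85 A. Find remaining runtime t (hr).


Step 1: remaining = SOC/100 * C_total = 30.64/100 * 105.33 = 32.273 Ah
Step 2: t = remaining / I = 32.273 / 2.85 = 11.32 hr

11.32 hr


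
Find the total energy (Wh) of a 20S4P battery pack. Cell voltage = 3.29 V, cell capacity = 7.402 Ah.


E = Ns * Vcell * Np * Ccell = 20 * 3.29 * 4 * 7.402 = 1948 Wh

1948 Wh


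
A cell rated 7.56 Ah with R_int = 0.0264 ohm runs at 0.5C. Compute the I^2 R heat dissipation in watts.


Step 1: I = C_rate * capacity = 0.5 * 7.56 = 3.78 A
Step 2: Q = I^2 * R = 3.78^2 * 0.0264 = 14.288 * 0.0264 = 0.3772 W

0.3772 W


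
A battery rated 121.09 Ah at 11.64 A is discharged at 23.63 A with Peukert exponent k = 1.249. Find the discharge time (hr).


t_rated = C / I_rated = 121.09 / 11.64 = 10.403 hr
(I_rated/I)^k = (0.49259)^1.249 = 0.41297
t = t_rated * (I_rated/I)^k = 10.403 * 0.41297 = 4.296 hr

4.296 hr


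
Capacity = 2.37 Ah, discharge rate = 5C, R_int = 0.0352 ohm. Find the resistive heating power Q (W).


Step 1: I = C_rate * capacity = 5 * 2.37 = 11.85 A
Step 2: Q = I^2 * R = 11.85^2 * 0.0352 = 140.42 * 0.0352 = 4.943 W

4.943 W


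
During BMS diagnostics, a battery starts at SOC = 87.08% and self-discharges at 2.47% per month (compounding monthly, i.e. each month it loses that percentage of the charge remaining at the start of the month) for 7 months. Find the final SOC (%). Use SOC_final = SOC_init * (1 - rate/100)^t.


Monthly retention factor = 1 - 2.47/100 = 0.9753
Over 7 months: factor^7 = 0.8394
SOC_final = 87.08 * 0.8394 = 73.09%

73.09%


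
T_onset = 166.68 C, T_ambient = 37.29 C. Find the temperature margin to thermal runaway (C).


Safety margin = 166.68 C - 37.29 C = 129.39 C

129.39 C


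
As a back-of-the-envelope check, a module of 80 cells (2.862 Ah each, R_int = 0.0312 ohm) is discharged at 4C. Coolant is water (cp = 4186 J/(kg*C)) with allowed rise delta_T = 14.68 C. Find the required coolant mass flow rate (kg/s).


Step 1: I = 4 * 2.862 = 11.448 A
Step 2: Q_cell = I^2 * R = 11.448^2 * 0.0312 = 4.089 W
Step 3: Q_total = 80 * 4.089 = 327.12 W
Step 4: m_dot = Q_total / (cp * dT) = 327.12 / (4186 * 14.68) = 0.005323 kg/s

0.005323 kg/s


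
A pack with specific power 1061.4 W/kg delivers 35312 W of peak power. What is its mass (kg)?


m = P / SP = 35312 / 1061.4 = 33.27 kg

33.27 kg


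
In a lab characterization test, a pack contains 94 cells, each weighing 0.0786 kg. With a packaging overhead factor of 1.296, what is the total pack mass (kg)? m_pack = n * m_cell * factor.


m_pack = n * m_cell * overhead = 94 * 0.0786 * 1.296 = 9.575 kg

9.575 kg


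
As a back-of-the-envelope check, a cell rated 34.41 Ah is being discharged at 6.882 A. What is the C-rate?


C_rate = I / capacity = 6.882 / 34.41 = 0.2C

0.2C


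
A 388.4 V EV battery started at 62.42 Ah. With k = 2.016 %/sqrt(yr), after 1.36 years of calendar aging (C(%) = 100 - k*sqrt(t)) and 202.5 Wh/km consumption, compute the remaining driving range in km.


Step 1: capacity retention = 100 - 2.016 * sqrt(1.36) = 100 - 2.016 * 1.1662 = 97.649%
Step 2: C_now = 62.42 * 97.649/100 = 60.953 Ah
Step 3: E_pack = V * C_now = 388.4 * 60.953 = 23674 Wh
Step 4: range = E_pack / consumption = 23674 / 202.5 = 116.9 km

116.9 km


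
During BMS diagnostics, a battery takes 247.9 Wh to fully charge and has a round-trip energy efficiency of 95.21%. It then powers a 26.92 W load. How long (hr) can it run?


Step 1: E_discharge = eta/100 * E_charge = 95.21/100 * 247.9 = 236.03 Wh
Step 2: t = E_discharge / P = 236.03 / 26.92 = 8.768 hr

8.768 hr


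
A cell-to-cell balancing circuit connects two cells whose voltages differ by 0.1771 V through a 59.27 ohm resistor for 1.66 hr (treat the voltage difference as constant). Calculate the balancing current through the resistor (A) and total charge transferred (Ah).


I_bal = dV / R = 0.1771 / 59.27 = 0.002988 A
Q = I_bal * t = 0.002988 * 1.66 = 0.004960 Ah

I=0.002988 A, Q=0.004960 Ah


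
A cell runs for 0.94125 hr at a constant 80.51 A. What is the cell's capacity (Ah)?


C = I * t = 80.51 * 0.94125 = 75.78 Ah

75.78 Ah


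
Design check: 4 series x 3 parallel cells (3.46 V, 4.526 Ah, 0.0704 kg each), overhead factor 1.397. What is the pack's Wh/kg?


Step 1: V_pack = 4 * 3.46 = 13.84 V
Step 2: C_pack = 3 * 4.526 = 13.578 Ah
Step 3: E_pack = V_pack * C_pack = 13.84 * 13.578 = 187.92 Wh
Step 4: m_pack = 4 * 3 * 0.0704 * 1.397 = 1.1802 kg
Step 5: ED = E_pack / m_pack = 187.92 / 1.1802 = 159.2 Wh/kg

159.2 Wh/kg


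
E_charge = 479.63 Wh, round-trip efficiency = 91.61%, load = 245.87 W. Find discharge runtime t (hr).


Step 1: E_discharge = eta/100 * E_charge = 91.61/100 * 479.63 = 439.39 Wh
Step 2: t = E_discharge / P = 439.39 / 245.87 = 1.787 hr

1.787 hr


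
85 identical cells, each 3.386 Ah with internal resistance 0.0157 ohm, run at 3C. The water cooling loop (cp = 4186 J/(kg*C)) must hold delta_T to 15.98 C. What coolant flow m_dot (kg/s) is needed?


Step 1: I = 3 * 3.386 = 10.158 A
Step 2: Q_cell = I^2 * R = 10.158^2 * 0.0157 = 1.62 W
Step 3: Q_total = 85 * 1.62 = 137.7 W
Step 4: m_dot = Q_total / (cp * dT) = 137.7 / (4186 * 15.98) = 0.002059 kg/s

0.002059 kg/s


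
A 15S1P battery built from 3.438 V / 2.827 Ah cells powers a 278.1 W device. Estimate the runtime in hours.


Step 1: E_pack = Ns * V_cell * Np * C_cell = 15 * 3.438 * 1 * 2.827 = 145.79 Wh
Step 2: t = E_pack / P = 145.79 / 278.1 = 0.5242 hr

0.5242 hr


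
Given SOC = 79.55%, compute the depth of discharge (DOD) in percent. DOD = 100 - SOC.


DOD = 100 - SOC = 100 - 79.55 = 20.45%

20.45%


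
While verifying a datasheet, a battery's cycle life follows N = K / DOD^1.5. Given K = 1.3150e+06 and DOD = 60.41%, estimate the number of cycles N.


DOD^1.5 = 469.53
N = K / DOD^1.5 = 1.3150e+06 / 469.53 = 2801

2801 cycles


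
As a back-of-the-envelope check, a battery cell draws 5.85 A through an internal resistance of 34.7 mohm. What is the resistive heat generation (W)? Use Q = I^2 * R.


Convert: R = 34.7 mohm = 0.0347 ohm
Q = I^2 * R = 5.85^2 * 0.0347 = 1.188 W

1.188 W


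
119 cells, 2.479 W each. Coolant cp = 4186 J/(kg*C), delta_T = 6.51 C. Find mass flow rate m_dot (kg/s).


Q_total = 119 * 2.479 = 295 W
m_dot = Q_total / (cp * dT) = 295 / (4186 * 6.51) = 0.01083 kg/s

0.01083 kg/s


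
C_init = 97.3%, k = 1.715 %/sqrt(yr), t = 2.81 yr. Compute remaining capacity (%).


Step 1: sqrt(2.81 yr) = 1.6763
Step 2: drop = 1.715 * 1.6763 = 2.8749
Step 3: C_final = 97.3 - 2.8749 = 94.43%

94.43%


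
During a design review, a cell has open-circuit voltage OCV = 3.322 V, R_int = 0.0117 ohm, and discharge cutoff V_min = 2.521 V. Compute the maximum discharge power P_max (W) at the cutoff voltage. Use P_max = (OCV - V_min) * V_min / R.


P_max = (OCV - V_min) * V_min / R = (3.322 - 2.521) * 2.521 / 0.0117 = 0.801 * 2.521 / 0.0117 = 172.6 W

172.6 W


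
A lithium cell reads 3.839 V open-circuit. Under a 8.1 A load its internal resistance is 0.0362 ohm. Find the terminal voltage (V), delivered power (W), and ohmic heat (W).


Step 1: V_terminal = OCV - I*R = 3.839 - 8.1 * 0.0362 = 3.5458 V
Step 2: P_out = V_terminal * I = 3.5458 * 8.1 = 28.72 W
Step 3: Q = I^2 * R = 8.1^2 * 0.0362 = 2.375 W

V=3.5458 V, P=28.72 W, Q=2.375 W


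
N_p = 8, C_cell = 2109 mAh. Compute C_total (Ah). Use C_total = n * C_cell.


Convert: C_cell = 2109 mAh = 2.109 Ah
C_total = 8 * 2.109 = 16.872 Ah

16.872 Ah


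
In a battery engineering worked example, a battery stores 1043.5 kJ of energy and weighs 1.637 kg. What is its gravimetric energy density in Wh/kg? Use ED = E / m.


Convert: E = 1043.5 kJ = 289.86 Wh
ED = E / m = 289.86 / 1.637 = 177.1 Wh/kg

177.1 Wh/kg


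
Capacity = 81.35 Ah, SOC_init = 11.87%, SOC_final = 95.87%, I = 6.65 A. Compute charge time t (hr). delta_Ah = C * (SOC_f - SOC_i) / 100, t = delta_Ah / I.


Step 1: dSOC = 95.87% - 11.87% = 84%
Step 2: delta_Ah = 81.35 * 84 / 100 = 68.334 Ah
Step 3: t = 68.334 / 6.65 = 10.28 hr

10.28 hr


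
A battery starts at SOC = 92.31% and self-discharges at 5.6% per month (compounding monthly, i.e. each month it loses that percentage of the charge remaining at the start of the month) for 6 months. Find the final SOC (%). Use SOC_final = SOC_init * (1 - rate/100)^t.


decay = (1 - 5.6/100)^6 = 0.70767
SOC_final = 92.31 * 0.70767 = 65.33%

65.33%


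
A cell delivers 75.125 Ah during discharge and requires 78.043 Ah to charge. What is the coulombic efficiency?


eta_c = Q_dis / Q_chg * 100 = 75.125 / 78.043 * 100 = 96.26%

96.26%


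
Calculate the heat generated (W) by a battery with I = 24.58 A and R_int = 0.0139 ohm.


Q = I^2 * R = 24.58^2 * 0.0139 = 8.398 W

8.398 W


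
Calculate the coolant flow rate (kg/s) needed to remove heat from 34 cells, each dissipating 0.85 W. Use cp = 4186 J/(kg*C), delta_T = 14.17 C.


Step 1: Total heat Q = 34 * 0.85 W = 28.9 W
Step 2: denom = cp * dT = 4186 * 14.17 = 59316
Step 3: m_dot = 28.9 / 59316 = 4.872e-04 kg/s

4.872e-04 kg/s


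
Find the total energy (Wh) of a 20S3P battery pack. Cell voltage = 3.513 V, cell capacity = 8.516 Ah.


V_pack = 20 * 3.513 = 70.26 V
C_pack = 3 * 8.516 = 25.548 Ah
E = V_pack * C_pack = 70.26 * 25.548 = 1795 Wh

1795 Wh


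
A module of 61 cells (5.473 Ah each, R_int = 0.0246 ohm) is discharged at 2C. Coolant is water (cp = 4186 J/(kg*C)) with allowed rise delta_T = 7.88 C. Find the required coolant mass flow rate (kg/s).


Step 1: I = 2 * 5.473 = 10.946 A
Step 2: Q_cell = I^2 * R = 10.946^2 * 0.0246 = 2.9474 W
Step 3: Q_total = 61 * 2.9474 = 179.79 W
Step 4: m_dot = Q_total / (cp * dT) = 179.79 / (4186 * 7.88) = 0.005451 kg/s

0.005451 kg/s


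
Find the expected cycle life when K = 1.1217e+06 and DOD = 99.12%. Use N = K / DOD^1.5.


Step 1: DOD^1.5 = 99.12^1.5 = 986.83
Step 2: N = 1.1217e+06 / 986.83 = 1137 cycles

1137 cycles


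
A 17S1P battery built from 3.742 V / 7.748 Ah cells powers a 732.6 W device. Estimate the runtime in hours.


Step 1: E_pack = Ns * V_cell * Np * C_cell = 17 * 3.742 * 1 * 7.748 = 492.88 Wh
Step 2: t = E_pack / P = 492.88 / 732.6 = 0.6728 hr

0.6728 hr


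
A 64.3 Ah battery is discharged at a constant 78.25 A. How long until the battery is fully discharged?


t = capacity / current = 64.3 / 78.25 = 0.8217 hr

0.8217 hr


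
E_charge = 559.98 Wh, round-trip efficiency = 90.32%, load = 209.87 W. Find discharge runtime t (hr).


Step 1: E_discharge = eta/100 * E_charge = 90.32/100 * 559.98 = 505.77 Wh
Step 2: t = E_discharge / P = 505.77 / 209.87 = 2.410 hr

2.410 hr


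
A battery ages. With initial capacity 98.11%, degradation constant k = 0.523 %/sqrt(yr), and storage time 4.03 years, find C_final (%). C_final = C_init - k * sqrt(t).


Step 1: sqrt(4.03 yr) = 2.0075
Step 2: drop = 0.523 * 2.0075 = 1.0499
Step 3: C_final = 98.11 - 1.0499 = 97.06%

97.06%


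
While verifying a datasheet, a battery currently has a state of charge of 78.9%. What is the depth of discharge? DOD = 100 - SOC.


Complement of SOC: DOD = 100% - 78.9% = 21.1%

21.1%


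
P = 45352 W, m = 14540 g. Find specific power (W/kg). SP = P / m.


Convert: m = 14540 g = 14.54 kg
SP = P / m = 45352 / 14.54 = 3119 W/kg

3119 W/kg


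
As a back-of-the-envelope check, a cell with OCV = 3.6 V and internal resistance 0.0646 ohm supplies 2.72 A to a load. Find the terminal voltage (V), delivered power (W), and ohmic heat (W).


Step 1: V_terminal = OCV - I*R = 3.6 - 2.72 * 0.0646 = 3.4243 V
Step 2: P_out = V_terminal * I = 3.4243 * 2.72 = 9.314 W
Step 3: Q = I^2 * R = 2.72^2 * 0.0646 = 0.4779 W

V=3.4243 V, P=9.314 W, Q=0.4779 W


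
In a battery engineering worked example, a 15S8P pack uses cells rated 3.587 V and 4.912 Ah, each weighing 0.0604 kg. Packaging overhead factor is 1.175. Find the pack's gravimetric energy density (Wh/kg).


Step 1: V_pack = 15 * 3.587 = 53.805 V
Step 2: C_pack = 8 * 4.912 = 39.296 Ah
Step 3: E_pack = V_pack * C_pack = 53.805 * 39.296 = 2114.3 Wh
Step 4: m_pack = 15 * 8 * 0.0604 * 1.175 = 8.5164 kg
Step 5: ED = E_pack / m_pack = 2114.3 / 8.5164 = 248.3 Wh/kg

248.3 Wh/kg


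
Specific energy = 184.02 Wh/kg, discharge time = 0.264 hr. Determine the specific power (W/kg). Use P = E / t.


P_specific = E / t = 184.02 / 0.264 = 697.0 W/kg

697.0 W/kg


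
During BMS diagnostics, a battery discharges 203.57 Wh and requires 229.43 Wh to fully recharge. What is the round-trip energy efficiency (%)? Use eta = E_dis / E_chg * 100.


eta_e = E_dis / E_chg * 100 = 203.57 / 229.43 * 100 = 88.73%

88.73%


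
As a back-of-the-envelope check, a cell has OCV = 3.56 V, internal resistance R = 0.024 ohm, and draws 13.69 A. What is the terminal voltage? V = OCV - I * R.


IR drop = 13.69 * 0.024 = 0.32856 V
V = 3.56 - 0.32856 = 3.231 V

3.231 V


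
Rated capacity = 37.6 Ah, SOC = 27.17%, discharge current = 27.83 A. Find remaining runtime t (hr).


Step 1: remaining = SOC/100 * C_total = 27.17/100 * 37.6 = 10.216 Ah
Step 2: t = remaining / I = 10.216 / 27.83 = 0.3671 hr

0.3671 hr


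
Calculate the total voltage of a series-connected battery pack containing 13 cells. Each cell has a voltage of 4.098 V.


V_pack = n * V_cell = 13 * 4.098 = 53.274 V

53.274 V


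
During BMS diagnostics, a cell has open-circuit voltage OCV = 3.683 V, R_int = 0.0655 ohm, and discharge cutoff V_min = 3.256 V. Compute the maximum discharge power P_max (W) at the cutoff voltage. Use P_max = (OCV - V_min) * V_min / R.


dV = OCV - V_min = 0.427 V (so I_max = dV / R)
P_max = dV * V_min / R = 0.427 * 3.256 / 0.0655 = 21.23 W

21.23 W


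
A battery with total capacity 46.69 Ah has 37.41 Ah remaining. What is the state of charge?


SOC% = 37.41 / 46.69 * 100 = 80.12%

80.12%


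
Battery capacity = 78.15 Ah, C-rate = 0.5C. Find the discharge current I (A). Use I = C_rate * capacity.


At 0.5C: I = 0.5 * 78.15 Ah = 39.075 A

39.075 A


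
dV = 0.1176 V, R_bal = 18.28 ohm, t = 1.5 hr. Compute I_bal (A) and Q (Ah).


First, Ohm's law: I_bal = 0.1176 V / 18.28 ohm = 0.0064333 A
Then Q = I * t = 0.0064333 A * 1.5 hr = 0.009650 Ah

I=0.0064333 A, Q=0.009650 Ah


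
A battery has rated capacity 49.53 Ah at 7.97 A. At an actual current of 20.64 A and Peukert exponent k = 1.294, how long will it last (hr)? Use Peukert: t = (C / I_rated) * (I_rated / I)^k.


t_rated = C / I_rated = 49.53 / 7.97 = 6.2146 hr
(I_rated/I)^k = (0.38614)^1.294 = 0.29191
t = t_rated * (I_rated/I)^k = 6.2146 * 0.29191 = 1.814 hr

1.814 hr


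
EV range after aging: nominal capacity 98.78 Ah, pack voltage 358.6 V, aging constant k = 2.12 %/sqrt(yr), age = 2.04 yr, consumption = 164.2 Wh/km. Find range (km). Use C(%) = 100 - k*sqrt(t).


Step 1: capacity retention = 100 - 2.12 * sqrt(2.04) = 100 - 2.12 * 1.4283 = 96.972%
Step 2: C_now = 98.78 * 96.972/100 = 95.789 Ah
Step 3: E_pack = V * C_now = 358.6 * 95.789 = 34350 Wh
Step 4: range = E_pack / consumption = 34350 / 164.2 = 209.2 km

209.2 km


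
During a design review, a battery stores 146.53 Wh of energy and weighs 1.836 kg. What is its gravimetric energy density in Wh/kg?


ED = E / m = 146.53 / 1.836 = 79.81 Wh/kg

79.81 Wh/kg


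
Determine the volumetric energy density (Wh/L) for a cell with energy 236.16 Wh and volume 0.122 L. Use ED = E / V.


ED = E / V = 236.16 / 0.122 = 1936 Wh/L

1936 Wh/L


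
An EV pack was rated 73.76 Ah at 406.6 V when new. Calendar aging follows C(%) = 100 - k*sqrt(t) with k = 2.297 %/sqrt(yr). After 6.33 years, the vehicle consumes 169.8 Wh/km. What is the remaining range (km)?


Step 1: capacity retention = 100 - 2.297 * sqrt(6.33) = 100 - 2.297 * 2.5159 = 94.221%
Step 2: C_now = 73.76 * 94.221/100 = 69.497 Ah
Step 3: E_pack = V * C_now = 406.6 * 69.497 = 28257 Wh
Step 4: range = E_pack / consumption = 28257 / 169.8 = 166.4 km

166.4 km


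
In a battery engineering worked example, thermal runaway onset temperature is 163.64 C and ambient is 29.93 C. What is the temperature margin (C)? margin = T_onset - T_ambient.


Safety margin = 163.64 C - 29.93 C = 133.71 C

133.71 C


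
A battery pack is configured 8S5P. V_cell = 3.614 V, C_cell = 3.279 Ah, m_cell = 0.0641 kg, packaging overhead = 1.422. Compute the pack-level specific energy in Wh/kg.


Step 1: V_pack = 8 * 3.614 = 28.912 V
Step 2: C_pack = 5 * 3.279 = 16.395 Ah
Step 3: E_pack = V_pack * C_pack = 28.912 * 16.395 = 474.01 Wh
Step 4: m_pack = 8 * 5 * 0.0641 * 1.422 = 3.646 kg
Step 5: ED = E_pack / m_pack = 474.01 / 3.646 = 130.0 Wh/kg

130.0 Wh/kg


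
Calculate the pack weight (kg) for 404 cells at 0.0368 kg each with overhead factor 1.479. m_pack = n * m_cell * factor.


m_pack = n * m_cell * overhead = 404 * 0.0368 * 1.479 = 21.99 kg

21.99 kg


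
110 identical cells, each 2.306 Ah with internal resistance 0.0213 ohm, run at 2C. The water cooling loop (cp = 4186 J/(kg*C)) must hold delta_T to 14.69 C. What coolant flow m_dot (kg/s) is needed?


Step 1: I = 2 * 2.306 = 4.612 A
Step 2: Q_cell = I^2 * R = 4.612^2 * 0.0213 = 0.45306 W
Step 3: Q_total = 110 * 0.45306 = 49.837 W
Step 4: m_dot = Q_total / (cp * dT) = 49.837 / (4186 * 14.69) = 8.105e-04 kg/s

8.105e-04 kg/s


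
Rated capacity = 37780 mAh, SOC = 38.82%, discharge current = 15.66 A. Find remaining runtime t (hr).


Convert: C_total = 37780 mAh = 37.78 Ah
Step 1: remaining = SOC/100 * C_total = 38.82/100 * 37.78 = 14.666 Ah
Step 2: t = remaining / I = 14.666 / 15.66 = 0.9365 hr

0.9365 hr


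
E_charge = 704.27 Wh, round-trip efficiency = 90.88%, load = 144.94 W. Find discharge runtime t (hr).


Step 1: E_discharge = eta/100 * E_charge = 90.88/100 * 704.27 = 640.04 Wh
Step 2: t = E_discharge / P = 640.04 / 144.94 = 4.416 hr

4.416 hr


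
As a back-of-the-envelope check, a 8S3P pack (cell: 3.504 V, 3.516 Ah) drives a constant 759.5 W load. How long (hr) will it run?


Step 1: E_pack = Ns * V_cell * Np * C_cell = 8 * 3.504 * 3 * 3.516 = 295.68 Wh
Step 2: t = E_pack / P = 295.68 / 759.5 = 0.3893 hr

0.3893 hr


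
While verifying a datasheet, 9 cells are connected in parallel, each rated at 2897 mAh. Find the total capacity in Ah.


Convert: C_cell = 2897 mAh = 2.897 Ah
C_total = 9 * 2.897 = 26.073 Ah

26.073 Ah


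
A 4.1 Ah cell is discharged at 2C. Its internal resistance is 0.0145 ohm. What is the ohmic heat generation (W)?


Step 1: I = C_rate * capacity = 2 * 4.1 = 8.2 A
Step 2: Q = I^2 * R = 8.2^2 * 0.0145 = 67.24 * 0.0145 = 0.9750 W

0.9750 W


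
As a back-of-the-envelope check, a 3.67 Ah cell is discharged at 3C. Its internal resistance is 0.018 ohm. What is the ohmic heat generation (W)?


Step 1: I = C_rate * capacity = 3 * 3.67 = 11.01 A
Step 2: Q = I^2 * R = 11.01^2 * 0.018 = 121.22 * 0.018 = 2.182 W

2.182 W


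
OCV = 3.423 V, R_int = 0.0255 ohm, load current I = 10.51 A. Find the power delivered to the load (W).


Step 1: V_terminal = OCV - I*R = 3.423 - 10.51 * 0.0255 = 3.155 V
Step 2: P_out = V_terminal * I = 3.155 * 10.51 = 33.16 W

33.16 W


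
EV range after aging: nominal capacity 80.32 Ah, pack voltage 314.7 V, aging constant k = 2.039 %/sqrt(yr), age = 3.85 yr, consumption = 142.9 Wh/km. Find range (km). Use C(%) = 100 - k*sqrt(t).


Step 1: capacity retention = 100 - 2.039 * sqrt(3.85) = 100 - 2.039 * 1.9621 = 95.999%
Step 2: C_now = 80.32 * 95.999/100 = 77.106 Ah
Step 3: E_pack = V * C_now = 314.7 * 77.106 = 24265 Wh
Step 4: range = E_pack / consumption = 24265 / 142.9 = 169.8 km

169.8 km


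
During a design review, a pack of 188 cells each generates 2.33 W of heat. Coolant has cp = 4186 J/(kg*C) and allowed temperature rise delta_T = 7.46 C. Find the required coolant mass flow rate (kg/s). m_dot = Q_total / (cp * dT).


Q_total = 188 * 2.33 = 438.04 W
m_dot = Q_total / (cp * dT) = 438.04 / (4186 * 7.46) = 0.01403 kg/s

0.01403 kg/s


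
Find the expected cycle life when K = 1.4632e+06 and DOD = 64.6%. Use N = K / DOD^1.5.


DOD^1.5 = 519.22
N = K / DOD^1.5 = 1.4632e+06 / 519.22 = 2818

2818 cycles


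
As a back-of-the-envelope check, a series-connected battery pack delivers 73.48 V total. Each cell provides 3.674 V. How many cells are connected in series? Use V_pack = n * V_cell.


n = V_pack / V_cell = 73.48 / 3.674 = 20

20


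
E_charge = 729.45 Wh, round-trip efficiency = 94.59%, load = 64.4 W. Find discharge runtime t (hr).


Step 1: E_discharge = eta/100 * E_charge = 94.59/100 * 729.45 = 689.99 Wh
Step 2: t = E_discharge / P = 689.99 / 64.4 = 10.71 hr

10.71 hr


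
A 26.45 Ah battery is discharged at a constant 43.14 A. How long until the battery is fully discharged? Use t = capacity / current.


Runtime = 26.45 Ah / 43.14 A = 0.6131 hr

0.6131 hr


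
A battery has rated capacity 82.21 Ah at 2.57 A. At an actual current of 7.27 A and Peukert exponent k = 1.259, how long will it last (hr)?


Step 1: t_rated = C / I_rated = 82.21 / 2.57 = 31.988 hr
Step 2: ratio = 2.57 / 7.27 = 0.35351
Step 3: ratio^k = 0.35351^1.259 = 0.27005
Step 4: t = t_rated * ratio^k = 31.988 * 0.27005 = 8.638 hr

8.638 hr


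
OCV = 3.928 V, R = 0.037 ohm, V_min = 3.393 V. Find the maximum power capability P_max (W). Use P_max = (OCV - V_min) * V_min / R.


dV = OCV - V_min = 0.535 V (so I_max = dV / R)
P_max = dV * V_min / R = 0.535 * 3.393 / 0.037 = 49.06 W

49.06 W


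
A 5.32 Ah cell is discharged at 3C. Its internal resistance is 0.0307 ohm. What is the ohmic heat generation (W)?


Step 1: I = C_rate * capacity = 3 * 5.32 = 15.96 A
Step 2: Q = I^2 * R = 15.96^2 * 0.0307 = 254.72 * 0.0307 = 7.820 W

7.820 W


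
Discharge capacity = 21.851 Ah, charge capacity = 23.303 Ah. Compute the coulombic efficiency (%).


eta_c = Q_dis / Q_chg * 100 = 21.851 / 23.303 * 100 = 93.77%

93.77%


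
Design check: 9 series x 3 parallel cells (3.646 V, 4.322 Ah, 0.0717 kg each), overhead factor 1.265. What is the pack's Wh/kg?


Step 1: V_pack = 9 * 3.646 = 32.814 V
Step 2: C_pack = 3 * 4.322 = 12.966 Ah
Step 3: E_pack = V_pack * C_pack = 32.814 * 12.966 = 425.47 Wh
Step 4: m_pack = 9 * 3 * 0.0717 * 1.265 = 2.4489 kg
Step 5: ED = E_pack / m_pack = 425.47 / 2.4489 = 173.7 Wh/kg

173.7 Wh/kg


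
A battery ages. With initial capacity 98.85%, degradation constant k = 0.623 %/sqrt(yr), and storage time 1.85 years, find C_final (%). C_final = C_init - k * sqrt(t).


sqrt(t) = sqrt(1.85) = 1.3601
C_final = 98.85 - 0.623 * 1.3601 = 98.00%

98.00%


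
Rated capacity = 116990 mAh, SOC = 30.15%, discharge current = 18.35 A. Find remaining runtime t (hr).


Convert: C_total = 116990 mAh = 116.99 Ah
Step 1: remaining = SOC/100 * C_total = 30.15/100 * 116.99 = 35.272 Ah
Step 2: t = remaining / I = 35.272 / 18.35 = 1.922 hr

1.922 hr


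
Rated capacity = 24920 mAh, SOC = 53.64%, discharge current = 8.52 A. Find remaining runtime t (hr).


Convert: C_total = 24920 mAh = 24.92 Ah
Step 1: remaining = SOC/100 * C_total = 53.64/100 * 24.92 = 13.367 Ah
Step 2: t = remaining / I = 13.367 / 8.52 = 1.569 hr

1.569 hr


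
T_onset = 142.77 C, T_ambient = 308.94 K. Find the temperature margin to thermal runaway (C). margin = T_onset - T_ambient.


Convert: T_ambient = 308.94 K = 35.79 C
margin = 142.77 - 35.79 = 106.98 C

106.98 C


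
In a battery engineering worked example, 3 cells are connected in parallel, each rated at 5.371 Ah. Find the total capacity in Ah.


C_total = 3 * 5.371 = 16.113 Ah

16.113 Ah
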